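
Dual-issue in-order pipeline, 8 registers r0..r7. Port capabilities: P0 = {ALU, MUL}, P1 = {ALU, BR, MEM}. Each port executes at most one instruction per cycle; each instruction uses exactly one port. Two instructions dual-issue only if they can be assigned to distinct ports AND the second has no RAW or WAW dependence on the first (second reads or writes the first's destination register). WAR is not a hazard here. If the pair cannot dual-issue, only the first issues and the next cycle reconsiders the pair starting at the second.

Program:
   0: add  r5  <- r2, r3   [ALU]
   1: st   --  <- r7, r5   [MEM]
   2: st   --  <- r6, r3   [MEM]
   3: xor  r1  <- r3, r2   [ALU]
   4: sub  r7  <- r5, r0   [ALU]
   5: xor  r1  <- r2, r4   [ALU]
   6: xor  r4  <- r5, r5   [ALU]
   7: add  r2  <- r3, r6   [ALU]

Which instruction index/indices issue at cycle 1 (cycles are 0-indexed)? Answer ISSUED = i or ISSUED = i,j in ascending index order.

t=0 i0:add.ALU ; RAW r5
t=1 i1:st.MEM ; no-port MEM/MEM
t=2 i2,i3:st.MEM xor.ALU ; pair
t=3 i4,i5:sub.ALU xor.ALU ; pair
t=4 i6,i7:xor.ALU add.ALU ; pair

ISSUED = 1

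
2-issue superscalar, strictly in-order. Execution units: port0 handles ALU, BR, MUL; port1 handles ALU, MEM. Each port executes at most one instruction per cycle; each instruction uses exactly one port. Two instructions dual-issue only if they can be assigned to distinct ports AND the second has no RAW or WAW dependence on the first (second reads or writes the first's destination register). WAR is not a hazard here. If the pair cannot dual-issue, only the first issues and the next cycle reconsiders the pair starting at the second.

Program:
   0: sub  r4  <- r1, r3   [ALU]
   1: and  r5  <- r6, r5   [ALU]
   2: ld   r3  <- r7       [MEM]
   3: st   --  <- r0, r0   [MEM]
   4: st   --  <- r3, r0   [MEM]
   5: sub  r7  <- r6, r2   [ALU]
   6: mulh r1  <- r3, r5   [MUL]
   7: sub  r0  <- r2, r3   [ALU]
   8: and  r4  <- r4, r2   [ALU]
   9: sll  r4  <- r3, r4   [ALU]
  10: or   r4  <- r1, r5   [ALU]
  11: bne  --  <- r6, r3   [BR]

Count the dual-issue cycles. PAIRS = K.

PAIRS = 4

0. sub;and @i0,i1  | dual
1. ld @i2  | no-port MEM/MEM
2. st @i3  | no-port MEM/MEM
3. st;sub @i4,i5  | dual
4. mulh;sub @i6,i7  | dual
5. and @i8  | RAW+WAW r4
6. sll @i9  | WAW r4
7. or;bne @i10,i11  | dual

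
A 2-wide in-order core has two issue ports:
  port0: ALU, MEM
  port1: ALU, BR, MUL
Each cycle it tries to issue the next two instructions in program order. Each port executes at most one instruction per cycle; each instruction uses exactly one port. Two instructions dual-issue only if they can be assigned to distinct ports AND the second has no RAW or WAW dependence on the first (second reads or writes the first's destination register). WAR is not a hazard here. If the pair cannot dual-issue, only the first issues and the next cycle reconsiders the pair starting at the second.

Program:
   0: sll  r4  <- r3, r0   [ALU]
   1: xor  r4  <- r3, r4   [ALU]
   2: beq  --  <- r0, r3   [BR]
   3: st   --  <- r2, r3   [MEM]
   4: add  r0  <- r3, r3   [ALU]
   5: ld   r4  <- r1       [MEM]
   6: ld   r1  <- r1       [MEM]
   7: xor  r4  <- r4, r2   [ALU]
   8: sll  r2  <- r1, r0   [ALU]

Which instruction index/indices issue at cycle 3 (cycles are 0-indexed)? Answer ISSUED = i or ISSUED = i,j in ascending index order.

ISSUED = 5

[0] i0  sll.ALU  -- RAW+WAW r4
[1] i1,i2  xor.ALU/beq.BR  -- dual
[2] i3,i4  st.MEM/add.ALU  -- dual
[3] i5  ld.MEM  -- no-port MEM/MEM
[4] i6,i7  ld.MEM/xor.ALU  -- dual
[5] i8  sll.ALU  -- tail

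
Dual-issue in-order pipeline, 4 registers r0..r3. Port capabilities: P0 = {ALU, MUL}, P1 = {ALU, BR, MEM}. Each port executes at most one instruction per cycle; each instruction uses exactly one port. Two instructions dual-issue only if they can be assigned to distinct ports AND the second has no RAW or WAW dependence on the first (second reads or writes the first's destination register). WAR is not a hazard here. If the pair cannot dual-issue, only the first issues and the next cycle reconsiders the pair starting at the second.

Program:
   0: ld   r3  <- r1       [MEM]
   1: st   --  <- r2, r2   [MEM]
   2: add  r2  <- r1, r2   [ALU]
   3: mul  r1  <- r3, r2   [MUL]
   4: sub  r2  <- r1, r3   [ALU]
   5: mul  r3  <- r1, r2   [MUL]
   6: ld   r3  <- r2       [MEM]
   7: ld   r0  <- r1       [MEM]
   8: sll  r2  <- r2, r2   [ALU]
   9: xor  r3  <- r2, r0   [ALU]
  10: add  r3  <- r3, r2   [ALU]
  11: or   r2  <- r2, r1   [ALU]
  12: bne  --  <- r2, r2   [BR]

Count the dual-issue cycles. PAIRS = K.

PAIRS = 3

[0] i0  ld  -- no-port MEM/MEM
[1] i1+i2  st+add  -- pair
[2] i3  mul  -- RAW r1
[3] i4  sub  -- RAW r2
[4] i5  mul  -- WAW r3
[5] i6  ld  -- no-port MEM/MEM
[6] i7+i8  ld+sll  -- pair
[7] i9  xor  -- RAW+WAW r3
[8] i10+i11  add+or  -- pair
[9] i12  bne  -- tail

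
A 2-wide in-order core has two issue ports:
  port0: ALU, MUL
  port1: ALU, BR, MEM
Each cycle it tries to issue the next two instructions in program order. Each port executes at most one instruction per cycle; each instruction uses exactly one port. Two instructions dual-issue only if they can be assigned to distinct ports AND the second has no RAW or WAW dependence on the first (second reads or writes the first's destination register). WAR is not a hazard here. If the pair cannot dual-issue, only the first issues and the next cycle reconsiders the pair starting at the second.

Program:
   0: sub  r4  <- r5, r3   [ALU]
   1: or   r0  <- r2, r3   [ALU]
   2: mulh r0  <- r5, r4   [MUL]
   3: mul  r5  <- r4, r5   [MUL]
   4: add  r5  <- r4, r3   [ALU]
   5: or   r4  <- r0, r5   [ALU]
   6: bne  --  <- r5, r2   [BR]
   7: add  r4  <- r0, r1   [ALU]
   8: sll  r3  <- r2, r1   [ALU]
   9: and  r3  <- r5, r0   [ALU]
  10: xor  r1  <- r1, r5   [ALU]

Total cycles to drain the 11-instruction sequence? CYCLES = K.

  cy0 -> i0,i1 (sub or) dual
  cy1 -> i2 (mulh) no-port MUL/MUL
  cy2 -> i3 (mul) WAW r5
  cy3 -> i4 (add) RAW r5
  cy4 -> i5,i6 (or bne) dual
  cy5 -> i7,i8 (add sll) dual
  cy6 -> i9,i10 (and xor) dual

CYCLES = 7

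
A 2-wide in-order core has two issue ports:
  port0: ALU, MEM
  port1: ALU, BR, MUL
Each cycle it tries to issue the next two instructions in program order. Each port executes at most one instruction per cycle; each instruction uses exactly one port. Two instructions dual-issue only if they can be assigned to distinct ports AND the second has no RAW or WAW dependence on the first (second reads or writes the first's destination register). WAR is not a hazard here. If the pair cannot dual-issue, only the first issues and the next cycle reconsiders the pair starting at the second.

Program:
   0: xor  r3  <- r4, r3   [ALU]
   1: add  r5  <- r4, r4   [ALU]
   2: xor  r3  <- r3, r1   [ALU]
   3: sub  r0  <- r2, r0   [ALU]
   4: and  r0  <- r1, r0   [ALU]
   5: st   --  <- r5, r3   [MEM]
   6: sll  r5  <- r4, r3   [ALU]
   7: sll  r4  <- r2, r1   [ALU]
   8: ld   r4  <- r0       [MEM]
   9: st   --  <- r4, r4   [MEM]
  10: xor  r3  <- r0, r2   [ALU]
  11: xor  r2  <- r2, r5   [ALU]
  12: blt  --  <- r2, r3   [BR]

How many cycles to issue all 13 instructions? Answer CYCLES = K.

0. xor/add @i0,i1  | 2-wide
1. xor/sub @i2,i3  | 2-wide
2. and/st @i4,i5  | 2-wide
3. sll/sll @i6,i7  | 2-wide
4. ld @i8  | no-port MEM/MEM
5. st/xor @i9,i10  | 2-wide
6. xor @i11  | RAW r2
7. blt @i12  | tail

CYCLES = 8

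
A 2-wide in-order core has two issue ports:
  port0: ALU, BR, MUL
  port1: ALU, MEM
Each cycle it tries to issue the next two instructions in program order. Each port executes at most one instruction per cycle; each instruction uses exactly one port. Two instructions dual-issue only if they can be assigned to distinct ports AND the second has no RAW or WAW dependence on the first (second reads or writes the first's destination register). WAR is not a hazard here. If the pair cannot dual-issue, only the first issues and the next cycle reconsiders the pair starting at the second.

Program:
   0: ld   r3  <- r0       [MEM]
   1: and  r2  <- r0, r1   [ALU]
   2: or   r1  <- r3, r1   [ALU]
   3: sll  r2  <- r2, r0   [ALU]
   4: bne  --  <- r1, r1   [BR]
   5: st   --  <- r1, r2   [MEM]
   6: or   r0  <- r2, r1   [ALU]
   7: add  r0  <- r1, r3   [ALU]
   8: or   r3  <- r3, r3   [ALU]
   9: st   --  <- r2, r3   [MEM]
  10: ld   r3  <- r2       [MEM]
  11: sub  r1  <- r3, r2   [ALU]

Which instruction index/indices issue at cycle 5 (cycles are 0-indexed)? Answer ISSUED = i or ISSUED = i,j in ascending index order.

  cy0 -> i0&i1 (ld+and) dual
  cy1 -> i2&i3 (or+sll) dual
  cy2 -> i4&i5 (bne+st) dual
  cy3 -> i6 (or) WAW r0
  cy4 -> i7&i8 (add+or) dual
  cy5 -> i9 (st) no-port MEM/MEM
  cy6 -> i10 (ld) RAW r3
  cy7 -> i11 (sub) tail

ISSUED = 9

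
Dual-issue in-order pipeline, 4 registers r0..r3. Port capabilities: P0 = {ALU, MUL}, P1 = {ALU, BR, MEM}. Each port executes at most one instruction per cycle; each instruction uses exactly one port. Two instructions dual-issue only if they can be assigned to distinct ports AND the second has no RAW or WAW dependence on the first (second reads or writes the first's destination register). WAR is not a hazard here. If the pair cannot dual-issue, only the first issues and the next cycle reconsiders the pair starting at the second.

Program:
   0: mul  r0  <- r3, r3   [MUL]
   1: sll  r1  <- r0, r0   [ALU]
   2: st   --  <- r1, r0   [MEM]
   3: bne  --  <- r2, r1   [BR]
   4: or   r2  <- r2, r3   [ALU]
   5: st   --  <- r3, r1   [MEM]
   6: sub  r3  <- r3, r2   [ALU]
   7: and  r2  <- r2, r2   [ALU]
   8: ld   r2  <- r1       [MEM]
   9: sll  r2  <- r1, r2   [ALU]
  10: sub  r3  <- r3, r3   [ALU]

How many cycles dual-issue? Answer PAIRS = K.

c0: i0 mul.MUL  RAW r0
c1: i1 sll.ALU  RAW r1
c2: i2 st.MEM  no-port MEM/BR
c3: i3/i4 bne.BR/or.ALU  dual
c4: i5/i6 st.MEM/sub.ALU  dual
c5: i7 and.ALU  WAW r2
c6: i8 ld.MEM  RAW+WAW r2
c7: i9/i10 sll.ALU/sub.ALU  dual

PAIRS = 3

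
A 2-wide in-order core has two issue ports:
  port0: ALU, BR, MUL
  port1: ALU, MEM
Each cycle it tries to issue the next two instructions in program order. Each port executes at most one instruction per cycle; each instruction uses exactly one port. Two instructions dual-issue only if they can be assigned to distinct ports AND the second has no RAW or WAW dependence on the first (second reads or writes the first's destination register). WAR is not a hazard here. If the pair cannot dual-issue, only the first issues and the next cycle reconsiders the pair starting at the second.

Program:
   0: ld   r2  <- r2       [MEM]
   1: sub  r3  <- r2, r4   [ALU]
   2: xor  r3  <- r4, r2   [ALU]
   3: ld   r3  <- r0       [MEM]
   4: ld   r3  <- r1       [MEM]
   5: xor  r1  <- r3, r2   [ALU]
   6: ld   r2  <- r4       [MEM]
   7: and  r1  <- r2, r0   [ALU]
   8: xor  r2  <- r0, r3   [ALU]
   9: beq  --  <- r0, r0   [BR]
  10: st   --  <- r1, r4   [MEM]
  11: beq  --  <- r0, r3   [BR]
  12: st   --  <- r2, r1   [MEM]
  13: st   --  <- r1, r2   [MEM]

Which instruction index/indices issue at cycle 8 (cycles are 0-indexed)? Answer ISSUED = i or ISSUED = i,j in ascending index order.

  cy0 -> i0 (ld.MEM) RAW r2
  cy1 -> i1 (sub.ALU) WAW r3
  cy2 -> i2 (xor.ALU) WAW r3
  cy3 -> i3 (ld.MEM) no-port MEM/MEM
  cy4 -> i4 (ld.MEM) RAW r3
  cy5 -> i5,i6 (xor.ALU+ld.MEM) dual
  cy6 -> i7,i8 (and.ALU+xor.ALU) dual
  cy7 -> i9,i10 (beq.BR+st.MEM) dual
  cy8 -> i11,i12 (beq.BR+st.MEM) dual
  cy9 -> i13 (st.MEM) tail

ISSUED = 11,12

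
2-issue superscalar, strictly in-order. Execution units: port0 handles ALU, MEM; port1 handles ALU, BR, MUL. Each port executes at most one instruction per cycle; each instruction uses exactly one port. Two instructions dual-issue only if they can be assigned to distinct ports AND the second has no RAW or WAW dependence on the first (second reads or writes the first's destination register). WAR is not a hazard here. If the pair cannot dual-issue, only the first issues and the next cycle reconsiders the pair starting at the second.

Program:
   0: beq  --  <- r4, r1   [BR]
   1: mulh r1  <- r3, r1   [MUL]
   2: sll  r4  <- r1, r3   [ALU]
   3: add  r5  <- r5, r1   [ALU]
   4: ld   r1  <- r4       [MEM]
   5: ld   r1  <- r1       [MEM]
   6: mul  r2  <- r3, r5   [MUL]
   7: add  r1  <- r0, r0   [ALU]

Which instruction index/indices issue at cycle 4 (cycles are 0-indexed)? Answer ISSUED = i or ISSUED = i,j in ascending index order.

ISSUED = 5,6

0. beq @i0  | no-port BR/MUL
1. mulh @i1  | RAW r1
2. sll add @i2/i3  | pair
3. ld @i4  | no-port MEM/MEM
4. ld mul @i5/i6  | pair
5. add @i7  | tail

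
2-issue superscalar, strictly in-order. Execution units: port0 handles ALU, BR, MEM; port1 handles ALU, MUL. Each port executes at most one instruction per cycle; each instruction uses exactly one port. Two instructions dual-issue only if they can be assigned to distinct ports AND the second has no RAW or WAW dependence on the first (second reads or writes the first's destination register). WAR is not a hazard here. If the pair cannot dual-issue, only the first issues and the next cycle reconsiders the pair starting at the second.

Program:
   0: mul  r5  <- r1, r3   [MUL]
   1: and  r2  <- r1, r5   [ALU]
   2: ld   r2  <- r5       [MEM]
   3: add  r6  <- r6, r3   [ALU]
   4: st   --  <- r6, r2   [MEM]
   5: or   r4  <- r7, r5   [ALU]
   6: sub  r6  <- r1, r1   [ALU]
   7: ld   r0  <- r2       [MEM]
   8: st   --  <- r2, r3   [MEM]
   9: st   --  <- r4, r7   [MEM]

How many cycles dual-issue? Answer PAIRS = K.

PAIRS = 3

  cy0 -> i0 (mul.MUL) RAW r5
  cy1 -> i1 (and.ALU) WAW r2
  cy2 -> i2,i3 (ld.MEM/add.ALU) pair
  cy3 -> i4,i5 (st.MEM/or.ALU) pair
  cy4 -> i6,i7 (sub.ALU/ld.MEM) pair
  cy5 -> i8 (st.MEM) no-port MEM/MEM
  cy6 -> i9 (st.MEM) tail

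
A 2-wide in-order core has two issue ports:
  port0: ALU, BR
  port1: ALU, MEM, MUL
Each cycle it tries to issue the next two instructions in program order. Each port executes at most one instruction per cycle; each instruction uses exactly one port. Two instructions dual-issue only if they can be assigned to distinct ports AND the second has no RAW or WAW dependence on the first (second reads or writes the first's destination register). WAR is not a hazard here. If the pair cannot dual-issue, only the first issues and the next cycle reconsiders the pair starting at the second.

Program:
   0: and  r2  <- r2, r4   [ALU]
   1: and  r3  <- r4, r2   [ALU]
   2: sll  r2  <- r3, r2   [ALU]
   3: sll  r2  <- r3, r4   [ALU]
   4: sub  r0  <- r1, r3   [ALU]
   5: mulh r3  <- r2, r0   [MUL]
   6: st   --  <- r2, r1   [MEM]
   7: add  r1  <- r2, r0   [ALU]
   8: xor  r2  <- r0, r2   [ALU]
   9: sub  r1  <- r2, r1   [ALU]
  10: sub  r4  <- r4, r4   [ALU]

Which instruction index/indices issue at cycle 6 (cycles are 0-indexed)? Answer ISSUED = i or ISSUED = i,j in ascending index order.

ISSUED = 8

0. and.ALU @i0  | RAW r2
1. and.ALU @i1  | RAW r3
2. sll.ALU @i2  | WAW r2
3. sll.ALU/sub.ALU @i3+i4  | 2-wide
4. mulh.MUL @i5  | no-port MUL/MEM
5. st.MEM/add.ALU @i6+i7  | 2-wide
6. xor.ALU @i8  | RAW r2
7. sub.ALU/sub.ALU @i9+i10  | 2-wide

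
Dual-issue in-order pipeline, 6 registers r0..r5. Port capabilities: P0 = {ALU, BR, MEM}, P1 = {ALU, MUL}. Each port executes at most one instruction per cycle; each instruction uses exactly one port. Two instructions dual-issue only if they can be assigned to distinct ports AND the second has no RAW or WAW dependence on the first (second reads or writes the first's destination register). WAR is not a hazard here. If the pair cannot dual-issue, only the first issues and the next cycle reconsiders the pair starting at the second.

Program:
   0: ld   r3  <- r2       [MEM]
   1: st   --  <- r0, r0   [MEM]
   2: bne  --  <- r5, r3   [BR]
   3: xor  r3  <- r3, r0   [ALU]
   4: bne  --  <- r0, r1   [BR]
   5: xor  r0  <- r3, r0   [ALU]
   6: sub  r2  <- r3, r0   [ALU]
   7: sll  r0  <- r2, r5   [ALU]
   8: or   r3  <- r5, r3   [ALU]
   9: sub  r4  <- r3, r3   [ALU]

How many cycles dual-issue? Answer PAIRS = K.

PAIRS = 3

c0: i0 ld  no-port MEM/MEM
c1: i1 st  no-port MEM/BR
c2: i2,i3 bne+xor  pair
c3: i4,i5 bne+xor  pair
c4: i6 sub  RAW r2
c5: i7,i8 sll+or  pair
c6: i9 sub  tail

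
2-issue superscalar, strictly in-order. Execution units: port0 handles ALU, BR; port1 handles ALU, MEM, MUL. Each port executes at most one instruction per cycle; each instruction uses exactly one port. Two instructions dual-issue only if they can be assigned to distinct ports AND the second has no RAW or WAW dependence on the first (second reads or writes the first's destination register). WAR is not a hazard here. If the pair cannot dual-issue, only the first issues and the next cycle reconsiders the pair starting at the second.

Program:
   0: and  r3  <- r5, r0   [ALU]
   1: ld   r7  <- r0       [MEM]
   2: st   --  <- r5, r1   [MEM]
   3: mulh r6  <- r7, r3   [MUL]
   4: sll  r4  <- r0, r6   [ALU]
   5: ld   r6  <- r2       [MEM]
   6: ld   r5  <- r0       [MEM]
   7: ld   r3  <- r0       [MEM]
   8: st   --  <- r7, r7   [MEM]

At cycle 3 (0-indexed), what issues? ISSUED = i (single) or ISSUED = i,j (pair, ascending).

[0] i0/i1  and.ALU ld.MEM  -- 2-wide
[1] i2  st.MEM  -- no-port MEM/MUL
[2] i3  mulh.MUL  -- RAW r6
[3] i4/i5  sll.ALU ld.MEM  -- 2-wide
[4] i6  ld.MEM  -- no-port MEM/MEM
[5] i7  ld.MEM  -- no-port MEM/MEM
[6] i8  st.MEM  -- tail

ISSUED = 4,5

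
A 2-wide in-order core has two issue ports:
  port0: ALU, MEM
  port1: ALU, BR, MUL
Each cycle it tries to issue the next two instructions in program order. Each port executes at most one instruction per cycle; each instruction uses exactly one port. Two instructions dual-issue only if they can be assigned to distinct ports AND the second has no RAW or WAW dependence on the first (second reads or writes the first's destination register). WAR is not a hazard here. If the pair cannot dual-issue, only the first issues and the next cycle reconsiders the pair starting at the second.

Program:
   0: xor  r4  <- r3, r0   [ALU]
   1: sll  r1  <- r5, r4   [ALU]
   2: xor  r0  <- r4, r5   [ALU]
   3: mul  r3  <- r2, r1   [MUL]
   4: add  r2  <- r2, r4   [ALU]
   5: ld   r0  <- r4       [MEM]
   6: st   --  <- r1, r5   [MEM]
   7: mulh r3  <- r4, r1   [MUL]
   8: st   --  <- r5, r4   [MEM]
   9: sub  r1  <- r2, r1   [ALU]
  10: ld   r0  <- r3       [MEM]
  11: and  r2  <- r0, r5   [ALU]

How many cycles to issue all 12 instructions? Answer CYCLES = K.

0. xor.ALU @i0  | RAW r4
1. sll.ALU/xor.ALU @i1+i2  | 2-wide
2. mul.MUL/add.ALU @i3+i4  | 2-wide
3. ld.MEM @i5  | no-port MEM/MEM
4. st.MEM/mulh.MUL @i6+i7  | 2-wide
5. st.MEM/sub.ALU @i8+i9  | 2-wide
6. ld.MEM @i10  | RAW r0
7. and.ALU @i11  | tail

CYCLES = 8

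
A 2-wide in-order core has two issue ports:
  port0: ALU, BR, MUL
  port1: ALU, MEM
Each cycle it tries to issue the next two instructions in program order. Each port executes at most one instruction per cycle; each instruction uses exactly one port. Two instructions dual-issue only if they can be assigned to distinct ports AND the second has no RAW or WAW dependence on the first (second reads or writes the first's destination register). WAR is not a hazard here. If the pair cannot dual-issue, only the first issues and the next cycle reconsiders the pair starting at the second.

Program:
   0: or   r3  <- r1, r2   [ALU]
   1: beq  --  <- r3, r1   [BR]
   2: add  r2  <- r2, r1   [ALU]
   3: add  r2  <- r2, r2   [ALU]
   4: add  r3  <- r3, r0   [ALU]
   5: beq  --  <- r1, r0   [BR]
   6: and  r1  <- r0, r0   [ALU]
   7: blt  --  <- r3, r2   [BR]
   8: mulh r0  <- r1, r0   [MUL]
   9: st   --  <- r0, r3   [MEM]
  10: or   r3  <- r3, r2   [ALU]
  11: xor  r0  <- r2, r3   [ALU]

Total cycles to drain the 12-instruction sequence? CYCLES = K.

#0 head=0: or.ALU i0 RAW r3
#1 head=1: beq.BR;add.ALU i1+i2 pair
#2 head=3: add.ALU;add.ALU i3+i4 pair
#3 head=5: beq.BR;and.ALU i5+i6 pair
#4 head=7: blt.BR i7 no-port BR/MUL
#5 head=8: mulh.MUL i8 RAW r0
#6 head=9: st.MEM;or.ALU i9+i10 pair
#7 head=11: xor.ALU i11 tail

CYCLES = 8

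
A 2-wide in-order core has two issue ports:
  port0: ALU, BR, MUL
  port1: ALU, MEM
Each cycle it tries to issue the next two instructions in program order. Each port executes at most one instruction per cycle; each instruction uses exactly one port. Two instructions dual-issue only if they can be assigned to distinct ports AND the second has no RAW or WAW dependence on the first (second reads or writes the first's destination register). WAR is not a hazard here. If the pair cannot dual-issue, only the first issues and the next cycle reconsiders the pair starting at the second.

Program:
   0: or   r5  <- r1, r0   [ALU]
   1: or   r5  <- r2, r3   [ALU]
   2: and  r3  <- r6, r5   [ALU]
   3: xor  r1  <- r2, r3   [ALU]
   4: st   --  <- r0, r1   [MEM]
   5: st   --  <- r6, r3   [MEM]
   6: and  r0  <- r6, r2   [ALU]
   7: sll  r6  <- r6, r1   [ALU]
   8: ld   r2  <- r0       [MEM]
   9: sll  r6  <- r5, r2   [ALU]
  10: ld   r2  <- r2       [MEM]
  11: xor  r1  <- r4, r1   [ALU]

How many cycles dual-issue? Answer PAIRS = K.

0. or.ALU @i0  | WAW r5
1. or.ALU @i1  | RAW r5
2. and.ALU @i2  | RAW r3
3. xor.ALU @i3  | RAW r1
4. st.MEM @i4  | no-port MEM/MEM
5. st.MEM and.ALU @i5+i6  | 2-wide
6. sll.ALU ld.MEM @i7+i8  | 2-wide
7. sll.ALU ld.MEM @i9+i10  | 2-wide
8. xor.ALU @i11  | tail

PAIRS = 3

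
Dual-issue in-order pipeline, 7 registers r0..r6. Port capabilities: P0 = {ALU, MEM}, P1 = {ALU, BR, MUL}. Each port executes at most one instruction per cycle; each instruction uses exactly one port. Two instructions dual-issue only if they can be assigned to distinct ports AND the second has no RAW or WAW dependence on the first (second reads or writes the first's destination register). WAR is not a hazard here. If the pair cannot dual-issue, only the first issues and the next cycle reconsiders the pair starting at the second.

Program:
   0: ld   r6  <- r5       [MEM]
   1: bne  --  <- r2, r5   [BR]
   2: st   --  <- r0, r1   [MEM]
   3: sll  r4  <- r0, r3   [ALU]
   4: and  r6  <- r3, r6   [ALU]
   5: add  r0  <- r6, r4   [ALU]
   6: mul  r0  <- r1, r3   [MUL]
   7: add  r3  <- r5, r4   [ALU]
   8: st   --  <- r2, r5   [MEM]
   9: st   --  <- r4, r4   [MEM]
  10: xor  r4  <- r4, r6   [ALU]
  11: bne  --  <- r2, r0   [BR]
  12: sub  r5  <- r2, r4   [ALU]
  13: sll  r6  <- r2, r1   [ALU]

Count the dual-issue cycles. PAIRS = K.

  cy0 -> i0/i1 (ld.MEM;bne.BR) pair
  cy1 -> i2/i3 (st.MEM;sll.ALU) pair
  cy2 -> i4 (and.ALU) RAW r6
  cy3 -> i5 (add.ALU) WAW r0
  cy4 -> i6/i7 (mul.MUL;add.ALU) pair
  cy5 -> i8 (st.MEM) no-port MEM/MEM
  cy6 -> i9/i10 (st.MEM;xor.ALU) pair
  cy7 -> i11/i12 (bne.BR;sub.ALU) pair
  cy8 -> i13 (sll.ALU) tail

PAIRS = 5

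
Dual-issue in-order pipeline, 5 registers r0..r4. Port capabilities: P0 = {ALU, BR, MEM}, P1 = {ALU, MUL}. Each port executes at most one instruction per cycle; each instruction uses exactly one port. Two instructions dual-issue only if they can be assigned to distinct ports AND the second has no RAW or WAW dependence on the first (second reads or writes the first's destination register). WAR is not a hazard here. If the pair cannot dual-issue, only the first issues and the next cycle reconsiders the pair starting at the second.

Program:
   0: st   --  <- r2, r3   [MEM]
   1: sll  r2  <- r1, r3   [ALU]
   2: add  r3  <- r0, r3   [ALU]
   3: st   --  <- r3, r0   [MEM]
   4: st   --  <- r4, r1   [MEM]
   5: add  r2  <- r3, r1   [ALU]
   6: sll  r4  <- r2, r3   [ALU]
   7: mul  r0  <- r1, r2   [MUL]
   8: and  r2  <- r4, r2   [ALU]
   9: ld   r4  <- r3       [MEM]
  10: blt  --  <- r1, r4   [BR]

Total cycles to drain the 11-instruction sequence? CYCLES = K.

t=0 i0/i1:st/sll ; pair
t=1 i2:add ; RAW r3
t=2 i3:st ; no-port MEM/MEM
t=3 i4/i5:st/add ; pair
t=4 i6/i7:sll/mul ; pair
t=5 i8/i9:and/ld ; pair
t=6 i10:blt ; tail

CYCLES = 7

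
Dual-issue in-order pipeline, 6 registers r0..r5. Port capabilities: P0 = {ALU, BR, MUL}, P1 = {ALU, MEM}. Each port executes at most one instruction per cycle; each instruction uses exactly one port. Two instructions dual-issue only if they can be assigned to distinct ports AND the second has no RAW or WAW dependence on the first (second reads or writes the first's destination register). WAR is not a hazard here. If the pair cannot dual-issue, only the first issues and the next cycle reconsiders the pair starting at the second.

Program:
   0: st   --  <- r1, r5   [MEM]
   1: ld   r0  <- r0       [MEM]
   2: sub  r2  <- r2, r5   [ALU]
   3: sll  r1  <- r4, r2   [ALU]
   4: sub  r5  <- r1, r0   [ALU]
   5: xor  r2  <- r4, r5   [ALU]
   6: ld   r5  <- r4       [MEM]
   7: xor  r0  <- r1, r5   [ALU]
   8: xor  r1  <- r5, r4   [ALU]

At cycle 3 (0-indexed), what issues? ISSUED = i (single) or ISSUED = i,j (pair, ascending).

ISSUED = 4

c0: i0 st  no-port MEM/MEM
c1: i1&i2 ld/sub  dual
c2: i3 sll  RAW r1
c3: i4 sub  RAW r5
c4: i5&i6 xor/ld  dual
c5: i7&i8 xor/xor  dual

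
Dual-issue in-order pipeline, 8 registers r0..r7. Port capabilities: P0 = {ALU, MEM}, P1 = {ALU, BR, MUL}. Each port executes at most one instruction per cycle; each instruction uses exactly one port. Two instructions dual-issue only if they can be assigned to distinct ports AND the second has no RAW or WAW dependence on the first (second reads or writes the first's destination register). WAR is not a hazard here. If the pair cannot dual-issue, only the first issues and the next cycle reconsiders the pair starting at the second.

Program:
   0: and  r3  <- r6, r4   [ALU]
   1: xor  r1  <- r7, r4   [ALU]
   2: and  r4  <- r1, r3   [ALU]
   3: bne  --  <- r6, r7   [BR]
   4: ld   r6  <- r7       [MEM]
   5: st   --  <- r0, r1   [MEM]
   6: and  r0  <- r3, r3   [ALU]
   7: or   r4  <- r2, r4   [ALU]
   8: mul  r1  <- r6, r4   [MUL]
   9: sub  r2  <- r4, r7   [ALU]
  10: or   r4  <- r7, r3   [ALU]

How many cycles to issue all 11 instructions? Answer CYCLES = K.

t=0 i0/i1:and+xor ; 2-wide
t=1 i2/i3:and+bne ; 2-wide
t=2 i4:ld ; no-port MEM/MEM
t=3 i5/i6:st+and ; 2-wide
t=4 i7:or ; RAW r4
t=5 i8/i9:mul+sub ; 2-wide
t=6 i10:or ; tail

CYCLES = 7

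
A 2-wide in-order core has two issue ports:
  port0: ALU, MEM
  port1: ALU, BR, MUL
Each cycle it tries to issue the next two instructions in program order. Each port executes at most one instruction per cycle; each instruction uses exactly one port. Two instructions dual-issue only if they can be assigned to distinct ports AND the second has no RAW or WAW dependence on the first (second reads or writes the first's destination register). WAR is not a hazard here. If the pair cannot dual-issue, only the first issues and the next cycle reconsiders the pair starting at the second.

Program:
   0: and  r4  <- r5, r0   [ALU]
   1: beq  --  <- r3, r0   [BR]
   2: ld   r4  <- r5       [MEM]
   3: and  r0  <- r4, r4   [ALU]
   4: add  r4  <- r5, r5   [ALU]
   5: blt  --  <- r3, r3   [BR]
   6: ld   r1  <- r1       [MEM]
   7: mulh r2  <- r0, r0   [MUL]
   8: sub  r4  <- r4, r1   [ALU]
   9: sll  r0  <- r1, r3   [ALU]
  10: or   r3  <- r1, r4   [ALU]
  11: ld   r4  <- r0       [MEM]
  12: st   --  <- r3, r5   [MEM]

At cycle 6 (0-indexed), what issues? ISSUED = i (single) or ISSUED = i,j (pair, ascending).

0. and beq @i0&i1  | dual
1. ld @i2  | RAW r4
2. and add @i3&i4  | dual
3. blt ld @i5&i6  | dual
4. mulh sub @i7&i8  | dual
5. sll or @i9&i10  | dual
6. ld @i11  | no-port MEM/MEM
7. st @i12  | tail

ISSUED = 11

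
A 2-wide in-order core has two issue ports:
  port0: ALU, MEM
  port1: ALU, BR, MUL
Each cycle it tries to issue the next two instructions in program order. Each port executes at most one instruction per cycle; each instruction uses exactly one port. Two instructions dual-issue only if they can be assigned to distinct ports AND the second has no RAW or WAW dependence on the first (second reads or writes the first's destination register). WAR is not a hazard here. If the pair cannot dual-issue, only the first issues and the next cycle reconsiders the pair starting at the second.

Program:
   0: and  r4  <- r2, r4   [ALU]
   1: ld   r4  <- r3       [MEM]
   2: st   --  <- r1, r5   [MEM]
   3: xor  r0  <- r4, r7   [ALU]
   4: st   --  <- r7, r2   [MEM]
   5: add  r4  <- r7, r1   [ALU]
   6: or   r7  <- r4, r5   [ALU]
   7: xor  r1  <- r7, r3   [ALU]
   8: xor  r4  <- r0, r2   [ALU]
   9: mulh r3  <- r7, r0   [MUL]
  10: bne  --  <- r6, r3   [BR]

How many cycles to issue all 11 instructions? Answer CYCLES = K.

t=0 i0:and ; WAW r4
t=1 i1:ld ; no-port MEM/MEM
t=2 i2,i3:st/xor ; 2-wide
t=3 i4,i5:st/add ; 2-wide
t=4 i6:or ; RAW r7
t=5 i7,i8:xor/xor ; 2-wide
t=6 i9:mulh ; no-port MUL/BR
t=7 i10:bne ; tail

CYCLES = 8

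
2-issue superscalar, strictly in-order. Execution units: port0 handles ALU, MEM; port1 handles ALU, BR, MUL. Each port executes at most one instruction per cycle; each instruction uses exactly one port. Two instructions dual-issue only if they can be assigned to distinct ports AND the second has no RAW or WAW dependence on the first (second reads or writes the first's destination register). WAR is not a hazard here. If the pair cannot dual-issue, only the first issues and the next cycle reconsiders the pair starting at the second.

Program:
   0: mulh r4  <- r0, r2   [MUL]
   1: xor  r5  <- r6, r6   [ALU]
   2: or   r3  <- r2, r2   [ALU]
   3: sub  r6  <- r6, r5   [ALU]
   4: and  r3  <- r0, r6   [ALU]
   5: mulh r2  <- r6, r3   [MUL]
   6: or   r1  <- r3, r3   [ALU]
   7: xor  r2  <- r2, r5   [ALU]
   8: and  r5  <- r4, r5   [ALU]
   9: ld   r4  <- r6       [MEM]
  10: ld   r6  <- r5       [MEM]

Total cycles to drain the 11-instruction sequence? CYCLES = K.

CYCLES = 7

  cy0 -> i0,i1 (mulh.MUL xor.ALU) pair
  cy1 -> i2,i3 (or.ALU sub.ALU) pair
  cy2 -> i4 (and.ALU) RAW r3
  cy3 -> i5,i6 (mulh.MUL or.ALU) pair
  cy4 -> i7,i8 (xor.ALU and.ALU) pair
  cy5 -> i9 (ld.MEM) no-port MEM/MEM
  cy6 -> i10 (ld.MEM) tail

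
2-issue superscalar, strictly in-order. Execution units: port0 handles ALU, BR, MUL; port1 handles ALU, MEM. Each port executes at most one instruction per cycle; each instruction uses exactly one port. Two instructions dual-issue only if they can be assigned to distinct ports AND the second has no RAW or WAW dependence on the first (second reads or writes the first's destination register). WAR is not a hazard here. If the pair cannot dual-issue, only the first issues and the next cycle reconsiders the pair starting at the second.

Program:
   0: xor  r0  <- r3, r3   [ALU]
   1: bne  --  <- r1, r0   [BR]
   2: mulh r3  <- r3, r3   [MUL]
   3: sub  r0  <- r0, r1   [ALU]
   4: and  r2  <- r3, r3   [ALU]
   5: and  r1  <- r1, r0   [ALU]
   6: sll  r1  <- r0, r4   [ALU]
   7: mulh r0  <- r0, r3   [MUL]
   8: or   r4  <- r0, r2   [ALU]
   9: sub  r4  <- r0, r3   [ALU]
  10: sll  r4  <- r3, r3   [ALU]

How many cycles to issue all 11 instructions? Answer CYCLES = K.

t=0 i0:xor.ALU ; RAW r0
t=1 i1:bne.BR ; no-port BR/MUL
t=2 i2&i3:mulh.MUL sub.ALU ; dual
t=3 i4&i5:and.ALU and.ALU ; dual
t=4 i6&i7:sll.ALU mulh.MUL ; dual
t=5 i8:or.ALU ; WAW r4
t=6 i9:sub.ALU ; WAW r4
t=7 i10:sll.ALU ; tail

CYCLES = 8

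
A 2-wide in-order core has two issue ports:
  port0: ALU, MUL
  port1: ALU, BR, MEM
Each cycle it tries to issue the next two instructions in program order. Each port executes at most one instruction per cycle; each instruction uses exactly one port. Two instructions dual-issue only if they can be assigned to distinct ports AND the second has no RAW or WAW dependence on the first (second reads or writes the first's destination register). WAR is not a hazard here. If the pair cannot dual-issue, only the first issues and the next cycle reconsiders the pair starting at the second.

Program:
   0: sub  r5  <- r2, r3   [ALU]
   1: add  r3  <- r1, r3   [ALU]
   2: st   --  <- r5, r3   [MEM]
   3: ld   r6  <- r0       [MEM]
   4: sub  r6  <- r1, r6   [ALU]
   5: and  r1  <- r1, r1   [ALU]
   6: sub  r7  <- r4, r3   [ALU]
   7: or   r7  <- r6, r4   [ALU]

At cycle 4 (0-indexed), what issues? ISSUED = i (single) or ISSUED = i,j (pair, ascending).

0. sub.ALU+add.ALU @i0+i1  | 2-wide
1. st.MEM @i2  | no-port MEM/MEM
2. ld.MEM @i3  | RAW+WAW r6
3. sub.ALU+and.ALU @i4+i5  | 2-wide
4. sub.ALU @i6  | WAW r7
5. or.ALU @i7  | tail

ISSUED = 6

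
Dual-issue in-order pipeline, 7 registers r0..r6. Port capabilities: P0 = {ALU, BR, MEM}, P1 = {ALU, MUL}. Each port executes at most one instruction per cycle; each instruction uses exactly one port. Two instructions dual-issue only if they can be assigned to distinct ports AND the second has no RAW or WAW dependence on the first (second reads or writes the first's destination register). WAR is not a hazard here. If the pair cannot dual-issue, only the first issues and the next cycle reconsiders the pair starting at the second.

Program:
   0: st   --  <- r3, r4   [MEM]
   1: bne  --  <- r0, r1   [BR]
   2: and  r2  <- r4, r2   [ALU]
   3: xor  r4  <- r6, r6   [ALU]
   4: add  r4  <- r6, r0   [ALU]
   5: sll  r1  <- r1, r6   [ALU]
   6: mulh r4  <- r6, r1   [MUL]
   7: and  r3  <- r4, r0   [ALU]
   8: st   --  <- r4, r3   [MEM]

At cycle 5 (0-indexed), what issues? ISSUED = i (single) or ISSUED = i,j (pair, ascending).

  cy0 -> i0 (st) no-port MEM/BR
  cy1 -> i1&i2 (bne;and) dual
  cy2 -> i3 (xor) WAW r4
  cy3 -> i4&i5 (add;sll) dual
  cy4 -> i6 (mulh) RAW r4
  cy5 -> i7 (and) RAW r3
  cy6 -> i8 (st) tail

ISSUED = 7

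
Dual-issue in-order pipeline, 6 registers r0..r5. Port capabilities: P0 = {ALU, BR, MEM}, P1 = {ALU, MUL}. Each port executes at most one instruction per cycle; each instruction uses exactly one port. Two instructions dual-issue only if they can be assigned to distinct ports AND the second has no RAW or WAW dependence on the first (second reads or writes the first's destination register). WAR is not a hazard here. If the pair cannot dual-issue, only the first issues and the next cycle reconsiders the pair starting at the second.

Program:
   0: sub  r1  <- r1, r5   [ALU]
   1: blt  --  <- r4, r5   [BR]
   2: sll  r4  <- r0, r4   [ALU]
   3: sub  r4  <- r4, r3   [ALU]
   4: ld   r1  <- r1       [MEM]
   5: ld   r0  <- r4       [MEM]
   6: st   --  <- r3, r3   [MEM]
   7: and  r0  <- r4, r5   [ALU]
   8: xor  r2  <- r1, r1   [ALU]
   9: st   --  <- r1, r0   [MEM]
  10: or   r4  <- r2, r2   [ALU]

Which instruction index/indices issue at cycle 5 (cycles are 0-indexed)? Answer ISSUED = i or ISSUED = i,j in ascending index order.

ISSUED = 8,9

c0: i0&i1 sub.ALU blt.BR  2-wide
c1: i2 sll.ALU  RAW+WAW r4
c2: i3&i4 sub.ALU ld.MEM  2-wide
c3: i5 ld.MEM  no-port MEM/MEM
c4: i6&i7 st.MEM and.ALU  2-wide
c5: i8&i9 xor.ALU st.MEM  2-wide
c6: i10 or.ALU  tail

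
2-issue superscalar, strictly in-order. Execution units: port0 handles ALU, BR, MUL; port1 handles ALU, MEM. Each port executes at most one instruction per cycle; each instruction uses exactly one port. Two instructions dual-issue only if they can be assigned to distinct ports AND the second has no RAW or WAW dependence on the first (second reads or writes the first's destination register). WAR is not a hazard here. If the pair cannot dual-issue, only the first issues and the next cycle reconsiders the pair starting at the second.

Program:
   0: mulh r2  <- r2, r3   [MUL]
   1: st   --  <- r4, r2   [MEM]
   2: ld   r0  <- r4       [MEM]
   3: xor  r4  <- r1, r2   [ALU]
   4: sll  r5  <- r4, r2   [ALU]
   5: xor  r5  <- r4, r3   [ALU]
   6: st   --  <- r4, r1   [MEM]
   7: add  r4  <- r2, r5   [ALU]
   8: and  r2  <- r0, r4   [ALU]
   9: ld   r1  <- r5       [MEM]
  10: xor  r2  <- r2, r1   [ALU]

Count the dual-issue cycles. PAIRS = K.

PAIRS = 3

  cy0 -> i0 (mulh) RAW r2
  cy1 -> i1 (st) no-port MEM/MEM
  cy2 -> i2/i3 (ld+xor) dual
  cy3 -> i4 (sll) WAW r5
  cy4 -> i5/i6 (xor+st) dual
  cy5 -> i7 (add) RAW r4
  cy6 -> i8/i9 (and+ld) dual
  cy7 -> i10 (xor) tail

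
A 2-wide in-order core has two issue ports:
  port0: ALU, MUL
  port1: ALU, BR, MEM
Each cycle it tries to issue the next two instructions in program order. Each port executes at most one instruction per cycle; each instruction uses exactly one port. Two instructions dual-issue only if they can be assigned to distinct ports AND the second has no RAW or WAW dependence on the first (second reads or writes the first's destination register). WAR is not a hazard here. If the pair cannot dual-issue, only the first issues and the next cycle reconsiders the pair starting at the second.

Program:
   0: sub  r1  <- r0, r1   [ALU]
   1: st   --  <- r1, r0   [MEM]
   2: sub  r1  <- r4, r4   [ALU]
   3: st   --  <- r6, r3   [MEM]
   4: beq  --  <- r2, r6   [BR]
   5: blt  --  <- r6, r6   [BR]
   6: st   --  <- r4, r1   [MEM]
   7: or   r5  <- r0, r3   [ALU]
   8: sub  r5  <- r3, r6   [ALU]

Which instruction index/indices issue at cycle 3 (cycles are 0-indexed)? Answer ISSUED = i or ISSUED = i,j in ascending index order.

ISSUED = 4

#0 head=0: sub.ALU i0 RAW r1
#1 head=1: st.MEM sub.ALU i1+i2 2-wide
#2 head=3: st.MEM i3 no-port MEM/BR
#3 head=4: beq.BR i4 no-port BR/BR
#4 head=5: blt.BR i5 no-port BR/MEM
#5 head=6: st.MEM or.ALU i6+i7 2-wide
#6 head=8: sub.ALU i8 tail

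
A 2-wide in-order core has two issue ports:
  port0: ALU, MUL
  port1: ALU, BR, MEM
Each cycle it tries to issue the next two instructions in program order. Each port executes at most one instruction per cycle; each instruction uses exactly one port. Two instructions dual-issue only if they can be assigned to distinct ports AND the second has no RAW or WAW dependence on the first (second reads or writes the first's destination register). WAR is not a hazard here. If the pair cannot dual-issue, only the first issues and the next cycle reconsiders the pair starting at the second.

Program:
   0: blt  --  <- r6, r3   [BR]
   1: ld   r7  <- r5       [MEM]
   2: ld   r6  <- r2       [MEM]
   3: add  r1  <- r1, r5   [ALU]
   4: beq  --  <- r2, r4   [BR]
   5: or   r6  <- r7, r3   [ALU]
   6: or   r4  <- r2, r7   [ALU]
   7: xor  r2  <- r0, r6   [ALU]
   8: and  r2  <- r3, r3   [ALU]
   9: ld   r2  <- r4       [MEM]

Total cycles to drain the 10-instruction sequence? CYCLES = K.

0. blt @i0  | no-port BR/MEM
1. ld @i1  | no-port MEM/MEM
2. ld/add @i2+i3  | dual
3. beq/or @i4+i5  | dual
4. or/xor @i6+i7  | dual
5. and @i8  | WAW r2
6. ld @i9  | tail

CYCLES = 7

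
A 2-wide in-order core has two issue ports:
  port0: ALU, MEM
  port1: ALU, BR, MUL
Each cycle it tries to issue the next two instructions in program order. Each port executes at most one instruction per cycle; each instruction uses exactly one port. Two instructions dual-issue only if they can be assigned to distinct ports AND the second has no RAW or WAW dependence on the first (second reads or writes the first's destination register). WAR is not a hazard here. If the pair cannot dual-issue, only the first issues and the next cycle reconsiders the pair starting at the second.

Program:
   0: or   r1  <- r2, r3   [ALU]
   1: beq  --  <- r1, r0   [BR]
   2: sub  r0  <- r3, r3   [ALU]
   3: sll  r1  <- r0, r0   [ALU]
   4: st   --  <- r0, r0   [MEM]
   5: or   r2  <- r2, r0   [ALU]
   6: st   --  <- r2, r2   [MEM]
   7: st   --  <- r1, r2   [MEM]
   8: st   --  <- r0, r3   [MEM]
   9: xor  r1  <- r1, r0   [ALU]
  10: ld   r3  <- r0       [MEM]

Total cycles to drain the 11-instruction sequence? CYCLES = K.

c0: i0 or.ALU  RAW r1
c1: i1,i2 beq.BR;sub.ALU  pair
c2: i3,i4 sll.ALU;st.MEM  pair
c3: i5 or.ALU  RAW r2
c4: i6 st.MEM  no-port MEM/MEM
c5: i7 st.MEM  no-port MEM/MEM
c6: i8,i9 st.MEM;xor.ALU  pair
c7: i10 ld.MEM  tail

CYCLES = 8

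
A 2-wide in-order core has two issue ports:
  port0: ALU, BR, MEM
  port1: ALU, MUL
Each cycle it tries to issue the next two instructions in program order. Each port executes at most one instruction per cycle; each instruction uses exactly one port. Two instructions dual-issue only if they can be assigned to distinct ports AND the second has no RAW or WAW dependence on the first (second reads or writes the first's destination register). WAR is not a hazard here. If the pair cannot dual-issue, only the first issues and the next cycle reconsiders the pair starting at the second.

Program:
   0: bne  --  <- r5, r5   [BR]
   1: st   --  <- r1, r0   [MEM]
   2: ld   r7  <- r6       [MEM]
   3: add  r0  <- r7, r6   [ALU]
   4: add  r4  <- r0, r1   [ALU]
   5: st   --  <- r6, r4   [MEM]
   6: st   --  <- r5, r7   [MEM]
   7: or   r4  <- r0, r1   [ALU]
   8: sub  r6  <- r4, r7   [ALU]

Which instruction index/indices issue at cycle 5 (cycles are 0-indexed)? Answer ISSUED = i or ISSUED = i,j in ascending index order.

#0 head=0: bne.BR i0 no-port BR/MEM
#1 head=1: st.MEM i1 no-port MEM/MEM
#2 head=2: ld.MEM i2 RAW r7
#3 head=3: add.ALU i3 RAW r0
#4 head=4: add.ALU i4 RAW r4
#5 head=5: st.MEM i5 no-port MEM/MEM
#6 head=6: st.MEM or.ALU i6/i7 pair
#7 head=8: sub.ALU i8 tail

ISSUED = 5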